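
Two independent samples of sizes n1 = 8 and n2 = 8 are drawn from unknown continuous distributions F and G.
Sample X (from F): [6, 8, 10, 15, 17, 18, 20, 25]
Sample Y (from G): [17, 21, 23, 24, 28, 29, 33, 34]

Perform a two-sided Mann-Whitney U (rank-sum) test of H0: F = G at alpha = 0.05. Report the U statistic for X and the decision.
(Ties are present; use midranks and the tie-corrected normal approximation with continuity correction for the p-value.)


Step 1: Combine and sort all 16 observations; assign midranks.
sorted (value, group): (6,X), (8,X), (10,X), (15,X), (17,X), (17,Y), (18,X), (20,X), (21,Y), (23,Y), (24,Y), (25,X), (28,Y), (29,Y), (33,Y), (34,Y)
ranks: 6->1, 8->2, 10->3, 15->4, 17->5.5, 17->5.5, 18->7, 20->8, 21->9, 23->10, 24->11, 25->12, 28->13, 29->14, 33->15, 34->16
Step 2: Rank sum for X: R1 = 1 + 2 + 3 + 4 + 5.5 + 7 + 8 + 12 = 42.5.
Step 3: U_X = R1 - n1(n1+1)/2 = 42.5 - 8*9/2 = 42.5 - 36 = 6.5.
       U_Y = n1*n2 - U_X = 64 - 6.5 = 57.5.
Step 4: Ties are present, so use the tie-corrected normal approximation (with continuity correction) for the p-value.
Step 5: p-value = 0.008603; compare to alpha = 0.05. reject H0.

U_X = 6.5, p = 0.008603, reject H0 at alpha = 0.05.


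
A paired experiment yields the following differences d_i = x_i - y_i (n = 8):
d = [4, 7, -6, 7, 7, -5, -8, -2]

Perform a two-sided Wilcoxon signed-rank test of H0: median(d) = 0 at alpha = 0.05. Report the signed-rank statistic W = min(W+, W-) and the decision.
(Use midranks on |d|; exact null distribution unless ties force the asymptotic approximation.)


Step 1: Drop any zero differences (none here) and take |d_i|.
|d| = [4, 7, 6, 7, 7, 5, 8, 2]
Step 2: Midrank |d_i| (ties get averaged ranks).
ranks: |4|->2, |7|->6, |6|->4, |7|->6, |7|->6, |5|->3, |8|->8, |2|->1
Step 3: Attach original signs; sum ranks with positive sign and with negative sign.
W+ = 2 + 6 + 6 + 6 = 20
W- = 4 + 3 + 8 + 1 = 16
(Check: W+ + W- = 36 should equal n(n+1)/2 = 36.)
Step 4: Test statistic W = min(W+, W-) = 16.
Step 5: Ties in |d|, so use the tie-corrected normal approximation.
        E[W] = n(n+1)/4 = 8*9/4 = 18.
        Tie groups: |d|=7 (t=3); sum(t^3 - t) = 24.
        Var[W] = n(n+1)(2n+1)/24 - sum(t^3-t)/48 = 1224/24 - 24/48 = 50.5.
        z = (W - E[W]) / sqrt(Var[W]) = (16 - 18) / 7.1063 = -0.2814.
        Two-sided p = 2*Phi(z) = 0.778374.
Step 6: alpha = 0.05. fail to reject H0.

W+ = 20, W- = 16, W = min = 16, p = 0.778374, fail to reject H0.


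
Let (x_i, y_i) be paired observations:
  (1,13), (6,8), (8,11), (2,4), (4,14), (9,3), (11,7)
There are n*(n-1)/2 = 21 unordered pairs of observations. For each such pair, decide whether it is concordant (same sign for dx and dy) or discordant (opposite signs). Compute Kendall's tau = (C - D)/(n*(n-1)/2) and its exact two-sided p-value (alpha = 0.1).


Step 1: Enumerate the 21 unordered pairs (i,j) with i<j and classify each by sign(x_j-x_i) * sign(y_j-y_i).
  (1,2):dx=+5,dy=-5->D; (1,3):dx=+7,dy=-2->D; (1,4):dx=+1,dy=-9->D; (1,5):dx=+3,dy=+1->C
  (1,6):dx=+8,dy=-10->D; (1,7):dx=+10,dy=-6->D; (2,3):dx=+2,dy=+3->C; (2,4):dx=-4,dy=-4->C
  (2,5):dx=-2,dy=+6->D; (2,6):dx=+3,dy=-5->D; (2,7):dx=+5,dy=-1->D; (3,4):dx=-6,dy=-7->C
  (3,5):dx=-4,dy=+3->D; (3,6):dx=+1,dy=-8->D; (3,7):dx=+3,dy=-4->D; (4,5):dx=+2,dy=+10->C
  (4,6):dx=+7,dy=-1->D; (4,7):dx=+9,dy=+3->C; (5,6):dx=+5,dy=-11->D; (5,7):dx=+7,dy=-7->D
  (6,7):dx=+2,dy=+4->C
Step 2: C = 7, D = 14, total pairs = 21.
Step 3: tau = (C - D)/(n(n-1)/2) = (7 - 14)/21 = -0.333333.
Step 4: Exact two-sided p-value (enumerate n! = 5040 permutations of y under H0): p = 0.381349.
Step 5: alpha = 0.1. fail to reject H0.

tau_b = -0.3333 (C=7, D=14), p = 0.381349, fail to reject H0.


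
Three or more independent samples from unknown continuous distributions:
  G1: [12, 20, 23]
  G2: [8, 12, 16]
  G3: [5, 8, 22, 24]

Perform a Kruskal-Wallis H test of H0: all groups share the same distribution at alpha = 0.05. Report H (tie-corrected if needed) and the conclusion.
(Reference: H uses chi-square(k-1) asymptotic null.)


Step 1: Combine all N = 10 observations and assign midranks.
sorted (value, group, rank): (5,G3,1), (8,G2,2.5), (8,G3,2.5), (12,G1,4.5), (12,G2,4.5), (16,G2,6), (20,G1,7), (22,G3,8), (23,G1,9), (24,G3,10)
Step 2: Sum ranks within each group.
R_1 = 20.5 (n_1 = 3)
R_2 = 13 (n_2 = 3)
R_3 = 21.5 (n_3 = 4)
Step 3: H = 12/(N(N+1)) * sum(R_i^2/n_i) - 3(N+1)
     = 12/(10*11) * (20.5^2/3 + 13^2/3 + 21.5^2/4) - 3*11
     = 0.109091 * 311.979 - 33
     = 1.034091.
Step 4: Ties present; correction factor C = 1 - 12/(10^3 - 10) = 0.987879. Corrected H = 1.034091 / 0.987879 = 1.046779.
Step 5: Under H0, H ~ chi^2(2); p-value = 0.592509.
Step 6: alpha = 0.05. fail to reject H0.

H = 1.0468, df = 2, p = 0.592509, fail to reject H0.


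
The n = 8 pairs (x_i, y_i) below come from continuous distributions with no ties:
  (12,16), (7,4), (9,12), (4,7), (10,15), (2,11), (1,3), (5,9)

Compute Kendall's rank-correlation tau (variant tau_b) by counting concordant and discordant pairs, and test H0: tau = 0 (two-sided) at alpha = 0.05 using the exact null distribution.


Step 1: Enumerate the 28 unordered pairs (i,j) with i<j and classify each by sign(x_j-x_i) * sign(y_j-y_i).
  (1,2):dx=-5,dy=-12->C; (1,3):dx=-3,dy=-4->C; (1,4):dx=-8,dy=-9->C; (1,5):dx=-2,dy=-1->C
  (1,6):dx=-10,dy=-5->C; (1,7):dx=-11,dy=-13->C; (1,8):dx=-7,dy=-7->C; (2,3):dx=+2,dy=+8->C
  (2,4):dx=-3,dy=+3->D; (2,5):dx=+3,dy=+11->C; (2,6):dx=-5,dy=+7->D; (2,7):dx=-6,dy=-1->C
  (2,8):dx=-2,dy=+5->D; (3,4):dx=-5,dy=-5->C; (3,5):dx=+1,dy=+3->C; (3,6):dx=-7,dy=-1->C
  (3,7):dx=-8,dy=-9->C; (3,8):dx=-4,dy=-3->C; (4,5):dx=+6,dy=+8->C; (4,6):dx=-2,dy=+4->D
  (4,7):dx=-3,dy=-4->C; (4,8):dx=+1,dy=+2->C; (5,6):dx=-8,dy=-4->C; (5,7):dx=-9,dy=-12->C
  (5,8):dx=-5,dy=-6->C; (6,7):dx=-1,dy=-8->C; (6,8):dx=+3,dy=-2->D; (7,8):dx=+4,dy=+6->C
Step 2: C = 23, D = 5, total pairs = 28.
Step 3: tau = (C - D)/(n(n-1)/2) = (23 - 5)/28 = 0.642857.
Step 4: Exact two-sided p-value (enumerate n! = 40320 permutations of y under H0): p = 0.031151.
Step 5: alpha = 0.05. reject H0.

tau_b = 0.6429 (C=23, D=5), p = 0.031151, reject H0.


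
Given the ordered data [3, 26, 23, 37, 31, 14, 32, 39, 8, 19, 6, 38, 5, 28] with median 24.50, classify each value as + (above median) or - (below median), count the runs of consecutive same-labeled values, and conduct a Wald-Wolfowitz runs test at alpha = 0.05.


Step 1: Compute median = 24.50; label A = above, B = below.
Labels in order: BABAABAABBBABA  (n_A = 7, n_B = 7)
Step 2: Count runs R = 10.
Step 3: Under H0 (random ordering), E[R] = 2*n_A*n_B/(n_A+n_B) + 1 = 2*7*7/14 + 1 = 8.0000.
        Var[R] = 2*n_A*n_B*(2*n_A*n_B - n_A - n_B) / ((n_A+n_B)^2 * (n_A+n_B-1)) = 8232/2548 = 3.2308.
        SD[R] = 1.7974.
Step 4: Continuity-corrected z = (R - 0.5 - E[R]) / SD[R] = (10 - 0.5 - 8.0000) / 1.7974 = 0.8345.
Step 5: Two-sided p-value via normal approximation = 2*(1 - Phi(|z|)) = 0.403986.
Step 6: alpha = 0.05. fail to reject H0.

R = 10, z = 0.8345, p = 0.403986, fail to reject H0.


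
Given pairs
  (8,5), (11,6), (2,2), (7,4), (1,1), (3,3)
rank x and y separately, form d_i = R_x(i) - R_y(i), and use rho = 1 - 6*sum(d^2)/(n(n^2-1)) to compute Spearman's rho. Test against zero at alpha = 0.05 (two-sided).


Step 1: Rank x and y separately (midranks; no ties here).
rank(x): 8->5, 11->6, 2->2, 7->4, 1->1, 3->3
rank(y): 5->5, 6->6, 2->2, 4->4, 1->1, 3->3
Step 2: d_i = R_x(i) - R_y(i); compute d_i^2.
  (5-5)^2=0, (6-6)^2=0, (2-2)^2=0, (4-4)^2=0, (1-1)^2=0, (3-3)^2=0
sum(d^2) = 0.
Step 3: rho = 1 - 6*0 / (6*(6^2 - 1)) = 1 - 0/210 = 1.000000.
Step 5: Two-sided p-value from the t-distribution with 4 df = 0.000000.
Step 6: alpha = 0.05. reject H0.

rho = 1.0000, p = 0.000000, reject H0 at alpha = 0.05.


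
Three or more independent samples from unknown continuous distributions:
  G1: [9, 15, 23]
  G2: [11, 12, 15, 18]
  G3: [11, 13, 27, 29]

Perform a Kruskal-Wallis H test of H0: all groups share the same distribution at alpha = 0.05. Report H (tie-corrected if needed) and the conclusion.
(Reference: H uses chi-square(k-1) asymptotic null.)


Step 1: Combine all N = 11 observations and assign midranks.
sorted (value, group, rank): (9,G1,1), (11,G2,2.5), (11,G3,2.5), (12,G2,4), (13,G3,5), (15,G1,6.5), (15,G2,6.5), (18,G2,8), (23,G1,9), (27,G3,10), (29,G3,11)
Step 2: Sum ranks within each group.
R_1 = 16.5 (n_1 = 3)
R_2 = 21 (n_2 = 4)
R_3 = 28.5 (n_3 = 4)
Step 3: H = 12/(N(N+1)) * sum(R_i^2/n_i) - 3(N+1)
     = 12/(11*12) * (16.5^2/3 + 21^2/4 + 28.5^2/4) - 3*12
     = 0.090909 * 404.062 - 36
     = 0.732955.
Step 4: Ties present; correction factor C = 1 - 12/(11^3 - 11) = 0.990909. Corrected H = 0.732955 / 0.990909 = 0.739679.
Step 5: Under H0, H ~ chi^2(2); p-value = 0.690845.
Step 6: alpha = 0.05. fail to reject H0.

H = 0.7397, df = 2, p = 0.690845, fail to reject H0.


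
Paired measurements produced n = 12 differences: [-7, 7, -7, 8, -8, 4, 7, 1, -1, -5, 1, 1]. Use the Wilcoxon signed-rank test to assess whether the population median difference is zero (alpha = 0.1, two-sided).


Step 1: Drop any zero differences (none here) and take |d_i|.
|d| = [7, 7, 7, 8, 8, 4, 7, 1, 1, 5, 1, 1]
Step 2: Midrank |d_i| (ties get averaged ranks).
ranks: |7|->8.5, |7|->8.5, |7|->8.5, |8|->11.5, |8|->11.5, |4|->5, |7|->8.5, |1|->2.5, |1|->2.5, |5|->6, |1|->2.5, |1|->2.5
Step 3: Attach original signs; sum ranks with positive sign and with negative sign.
W+ = 8.5 + 11.5 + 5 + 8.5 + 2.5 + 2.5 + 2.5 = 41
W- = 8.5 + 8.5 + 11.5 + 2.5 + 6 = 37
(Check: W+ + W- = 78 should equal n(n+1)/2 = 78.)
Step 4: Test statistic W = min(W+, W-) = 37.
Step 5: Ties in |d|, so use the tie-corrected normal approximation.
        E[W] = n(n+1)/4 = 12*13/4 = 39.
        Tie groups: |d|=1 (t=4), |d|=7 (t=4), |d|=8 (t=2); sum(t^3 - t) = 126.
        Var[W] = n(n+1)(2n+1)/24 - sum(t^3-t)/48 = 3900/24 - 126/48 = 159.875.
        z = (W - E[W]) / sqrt(Var[W]) = (37 - 39) / 12.6442 = -0.1582.
        Two-sided p = 2*Phi(z) = 0.874318.
Step 6: alpha = 0.1. fail to reject H0.

W+ = 41, W- = 37, W = min = 37, p = 0.874318, fail to reject H0.


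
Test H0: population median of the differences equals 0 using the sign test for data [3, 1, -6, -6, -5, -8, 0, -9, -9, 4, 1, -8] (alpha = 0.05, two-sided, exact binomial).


Step 1: Discard zero differences. Original n = 12; n_eff = number of nonzero differences = 11.
Nonzero differences (with sign): +3, +1, -6, -6, -5, -8, -9, -9, +4, +1, -8
Step 2: Count signs: positive = 4, negative = 7.
Step 3: Under H0: P(positive) = 0.5, so the number of positives S ~ Bin(11, 0.5).
Step 4: Two-sided exact p-value = sum of Bin(11,0.5) probabilities at or below the observed probability = 0.548828.
Step 5: alpha = 0.05. fail to reject H0.

n_eff = 11, pos = 4, neg = 7, p = 0.548828, fail to reject H0.


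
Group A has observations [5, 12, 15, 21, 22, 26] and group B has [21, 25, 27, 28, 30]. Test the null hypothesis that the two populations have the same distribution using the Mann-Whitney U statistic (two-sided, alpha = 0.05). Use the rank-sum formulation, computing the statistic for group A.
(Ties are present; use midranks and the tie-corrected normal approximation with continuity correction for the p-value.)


Step 1: Combine and sort all 11 observations; assign midranks.
sorted (value, group): (5,X), (12,X), (15,X), (21,X), (21,Y), (22,X), (25,Y), (26,X), (27,Y), (28,Y), (30,Y)
ranks: 5->1, 12->2, 15->3, 21->4.5, 21->4.5, 22->6, 25->7, 26->8, 27->9, 28->10, 30->11
Step 2: Rank sum for X: R1 = 1 + 2 + 3 + 4.5 + 6 + 8 = 24.5.
Step 3: U_X = R1 - n1(n1+1)/2 = 24.5 - 6*7/2 = 24.5 - 21 = 3.5.
       U_Y = n1*n2 - U_X = 30 - 3.5 = 26.5.
Step 4: Ties are present, so use the tie-corrected normal approximation (with continuity correction) for the p-value.
Step 5: p-value = 0.044126; compare to alpha = 0.05. reject H0.

U_X = 3.5, p = 0.044126, reject H0 at alpha = 0.05.


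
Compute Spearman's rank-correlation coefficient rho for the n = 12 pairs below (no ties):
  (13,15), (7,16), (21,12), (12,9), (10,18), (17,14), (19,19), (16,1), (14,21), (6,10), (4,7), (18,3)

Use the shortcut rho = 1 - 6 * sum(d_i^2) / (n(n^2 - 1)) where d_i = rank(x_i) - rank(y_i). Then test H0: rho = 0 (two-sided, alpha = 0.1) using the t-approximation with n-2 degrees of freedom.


Step 1: Rank x and y separately (midranks; no ties here).
rank(x): 13->6, 7->3, 21->12, 12->5, 10->4, 17->9, 19->11, 16->8, 14->7, 6->2, 4->1, 18->10
rank(y): 15->8, 16->9, 12->6, 9->4, 18->10, 14->7, 19->11, 1->1, 21->12, 10->5, 7->3, 3->2
Step 2: d_i = R_x(i) - R_y(i); compute d_i^2.
  (6-8)^2=4, (3-9)^2=36, (12-6)^2=36, (5-4)^2=1, (4-10)^2=36, (9-7)^2=4, (11-11)^2=0, (8-1)^2=49, (7-12)^2=25, (2-5)^2=9, (1-3)^2=4, (10-2)^2=64
sum(d^2) = 268.
Step 3: rho = 1 - 6*268 / (12*(12^2 - 1)) = 1 - 1608/1716 = 0.062937.
Step 4: Under H0, t = rho * sqrt((n-2)/(1-rho^2)) = 0.1994 ~ t(10).
Step 5: Two-sided p-value from the t-distribution with 10 df = 0.845931.
Step 6: alpha = 0.1. fail to reject H0.

rho = 0.0629, p = 0.845931, fail to reject H0 at alpha = 0.1.


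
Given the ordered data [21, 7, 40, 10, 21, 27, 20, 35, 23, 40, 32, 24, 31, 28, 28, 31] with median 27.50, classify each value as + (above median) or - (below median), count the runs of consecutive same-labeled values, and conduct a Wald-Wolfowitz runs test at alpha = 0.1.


Step 1: Compute median = 27.50; label A = above, B = below.
Labels in order: BBABBBBABAABAAAA  (n_A = 8, n_B = 8)
Step 2: Count runs R = 8.
Step 3: Under H0 (random ordering), E[R] = 2*n_A*n_B/(n_A+n_B) + 1 = 2*8*8/16 + 1 = 9.0000.
        Var[R] = 2*n_A*n_B*(2*n_A*n_B - n_A - n_B) / ((n_A+n_B)^2 * (n_A+n_B-1)) = 14336/3840 = 3.7333.
        SD[R] = 1.9322.
Step 4: Continuity-corrected z = (R + 0.5 - E[R]) / SD[R] = (8 + 0.5 - 9.0000) / 1.9322 = -0.2588.
Step 5: Two-sided p-value via normal approximation = 2*(1 - Phi(|z|)) = 0.795809.
Step 6: alpha = 0.1. fail to reject H0.

R = 8, z = -0.2588, p = 0.795809, fail to reject H0.


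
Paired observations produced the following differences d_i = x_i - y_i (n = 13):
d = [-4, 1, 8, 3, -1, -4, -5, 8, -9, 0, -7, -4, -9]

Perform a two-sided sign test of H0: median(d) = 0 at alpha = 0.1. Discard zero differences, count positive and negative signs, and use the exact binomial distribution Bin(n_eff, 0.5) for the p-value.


Step 1: Discard zero differences. Original n = 13; n_eff = number of nonzero differences = 12.
Nonzero differences (with sign): -4, +1, +8, +3, -1, -4, -5, +8, -9, -7, -4, -9
Step 2: Count signs: positive = 4, negative = 8.
Step 3: Under H0: P(positive) = 0.5, so the number of positives S ~ Bin(12, 0.5).
Step 4: Two-sided exact p-value = sum of Bin(12,0.5) probabilities at or below the observed probability = 0.387695.
Step 5: alpha = 0.1. fail to reject H0.

n_eff = 12, pos = 4, neg = 8, p = 0.387695, fail to reject H0.


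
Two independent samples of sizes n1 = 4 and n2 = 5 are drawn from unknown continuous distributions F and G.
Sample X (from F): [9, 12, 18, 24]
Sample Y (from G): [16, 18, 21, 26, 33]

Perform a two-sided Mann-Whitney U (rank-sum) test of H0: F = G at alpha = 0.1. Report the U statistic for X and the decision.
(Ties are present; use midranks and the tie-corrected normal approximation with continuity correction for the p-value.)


Step 1: Combine and sort all 9 observations; assign midranks.
sorted (value, group): (9,X), (12,X), (16,Y), (18,X), (18,Y), (21,Y), (24,X), (26,Y), (33,Y)
ranks: 9->1, 12->2, 16->3, 18->4.5, 18->4.5, 21->6, 24->7, 26->8, 33->9
Step 2: Rank sum for X: R1 = 1 + 2 + 4.5 + 7 = 14.5.
Step 3: U_X = R1 - n1(n1+1)/2 = 14.5 - 4*5/2 = 14.5 - 10 = 4.5.
       U_Y = n1*n2 - U_X = 20 - 4.5 = 15.5.
Step 4: Ties are present, so use the tie-corrected normal approximation (with continuity correction) for the p-value.
Step 5: p-value = 0.218742; compare to alpha = 0.1. fail to reject H0.

U_X = 4.5, p = 0.218742, fail to reject H0 at alpha = 0.1.


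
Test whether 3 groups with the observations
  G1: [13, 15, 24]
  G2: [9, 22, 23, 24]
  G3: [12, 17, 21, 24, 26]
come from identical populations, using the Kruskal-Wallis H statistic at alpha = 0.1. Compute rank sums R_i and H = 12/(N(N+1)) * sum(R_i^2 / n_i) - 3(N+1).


Step 1: Combine all N = 12 observations and assign midranks.
sorted (value, group, rank): (9,G2,1), (12,G3,2), (13,G1,3), (15,G1,4), (17,G3,5), (21,G3,6), (22,G2,7), (23,G2,8), (24,G1,10), (24,G2,10), (24,G3,10), (26,G3,12)
Step 2: Sum ranks within each group.
R_1 = 17 (n_1 = 3)
R_2 = 26 (n_2 = 4)
R_3 = 35 (n_3 = 5)
Step 3: H = 12/(N(N+1)) * sum(R_i^2/n_i) - 3(N+1)
     = 12/(12*13) * (17^2/3 + 26^2/4 + 35^2/5) - 3*13
     = 0.076923 * 510.333 - 39
     = 0.256410.
Step 4: Ties present; correction factor C = 1 - 24/(12^3 - 12) = 0.986014. Corrected H = 0.256410 / 0.986014 = 0.260047.
Step 5: Under H0, H ~ chi^2(2); p-value = 0.878075.
Step 6: alpha = 0.1. fail to reject H0.

H = 0.2600, df = 2, p = 0.878075, fail to reject H0.


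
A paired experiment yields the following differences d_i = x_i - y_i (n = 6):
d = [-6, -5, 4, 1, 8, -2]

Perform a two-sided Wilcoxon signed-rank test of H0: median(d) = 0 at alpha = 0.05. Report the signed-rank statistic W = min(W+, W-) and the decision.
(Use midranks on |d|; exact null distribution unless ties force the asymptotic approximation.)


Step 1: Drop any zero differences (none here) and take |d_i|.
|d| = [6, 5, 4, 1, 8, 2]
Step 2: Midrank |d_i| (ties get averaged ranks).
ranks: |6|->5, |5|->4, |4|->3, |1|->1, |8|->6, |2|->2
Step 3: Attach original signs; sum ranks with positive sign and with negative sign.
W+ = 3 + 1 + 6 = 10
W- = 5 + 4 + 2 = 11
(Check: W+ + W- = 21 should equal n(n+1)/2 = 21.)
Step 4: Test statistic W = min(W+, W-) = 10.
Step 5: No ties, so the exact null distribution over the 2^6 = 64 sign assignments gives the two-sided p-value = 1.000000.
Step 6: alpha = 0.05. fail to reject H0.

W+ = 10, W- = 11, W = min = 10, p = 1.000000, fail to reject H0.


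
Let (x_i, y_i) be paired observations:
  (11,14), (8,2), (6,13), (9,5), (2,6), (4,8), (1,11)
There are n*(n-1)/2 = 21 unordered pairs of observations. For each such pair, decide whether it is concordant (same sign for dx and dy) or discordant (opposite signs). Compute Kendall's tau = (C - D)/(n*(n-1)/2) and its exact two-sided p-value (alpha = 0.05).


Step 1: Enumerate the 21 unordered pairs (i,j) with i<j and classify each by sign(x_j-x_i) * sign(y_j-y_i).
  (1,2):dx=-3,dy=-12->C; (1,3):dx=-5,dy=-1->C; (1,4):dx=-2,dy=-9->C; (1,5):dx=-9,dy=-8->C
  (1,6):dx=-7,dy=-6->C; (1,7):dx=-10,dy=-3->C; (2,3):dx=-2,dy=+11->D; (2,4):dx=+1,dy=+3->C
  (2,5):dx=-6,dy=+4->D; (2,6):dx=-4,dy=+6->D; (2,7):dx=-7,dy=+9->D; (3,4):dx=+3,dy=-8->D
  (3,5):dx=-4,dy=-7->C; (3,6):dx=-2,dy=-5->C; (3,7):dx=-5,dy=-2->C; (4,5):dx=-7,dy=+1->D
  (4,6):dx=-5,dy=+3->D; (4,7):dx=-8,dy=+6->D; (5,6):dx=+2,dy=+2->C; (5,7):dx=-1,dy=+5->D
  (6,7):dx=-3,dy=+3->D
Step 2: C = 11, D = 10, total pairs = 21.
Step 3: tau = (C - D)/(n(n-1)/2) = (11 - 10)/21 = 0.047619.
Step 4: Exact two-sided p-value (enumerate n! = 5040 permutations of y under H0): p = 1.000000.
Step 5: alpha = 0.05. fail to reject H0.

tau_b = 0.0476 (C=11, D=10), p = 1.000000, fail to reject H0.


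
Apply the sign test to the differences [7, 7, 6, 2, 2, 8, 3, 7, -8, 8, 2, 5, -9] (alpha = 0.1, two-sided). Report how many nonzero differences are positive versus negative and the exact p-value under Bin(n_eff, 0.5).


Step 1: Discard zero differences. Original n = 13; n_eff = number of nonzero differences = 13.
Nonzero differences (with sign): +7, +7, +6, +2, +2, +8, +3, +7, -8, +8, +2, +5, -9
Step 2: Count signs: positive = 11, negative = 2.
Step 3: Under H0: P(positive) = 0.5, so the number of positives S ~ Bin(13, 0.5).
Step 4: Two-sided exact p-value = sum of Bin(13,0.5) probabilities at or below the observed probability = 0.022461.
Step 5: alpha = 0.1. reject H0.

n_eff = 13, pos = 11, neg = 2, p = 0.022461, reject H0.


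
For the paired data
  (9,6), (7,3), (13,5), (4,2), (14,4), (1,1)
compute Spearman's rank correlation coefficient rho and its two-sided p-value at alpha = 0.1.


Step 1: Rank x and y separately (midranks; no ties here).
rank(x): 9->4, 7->3, 13->5, 4->2, 14->6, 1->1
rank(y): 6->6, 3->3, 5->5, 2->2, 4->4, 1->1
Step 2: d_i = R_x(i) - R_y(i); compute d_i^2.
  (4-6)^2=4, (3-3)^2=0, (5-5)^2=0, (2-2)^2=0, (6-4)^2=4, (1-1)^2=0
sum(d^2) = 8.
Step 3: rho = 1 - 6*8 / (6*(6^2 - 1)) = 1 - 48/210 = 0.771429.
Step 4: Under H0, t = rho * sqrt((n-2)/(1-rho^2)) = 2.4247 ~ t(4).
Step 5: Two-sided p-value from the t-distribution with 4 df = 0.072397.
Step 6: alpha = 0.1. reject H0.

rho = 0.7714, p = 0.072397, reject H0 at alpha = 0.1.


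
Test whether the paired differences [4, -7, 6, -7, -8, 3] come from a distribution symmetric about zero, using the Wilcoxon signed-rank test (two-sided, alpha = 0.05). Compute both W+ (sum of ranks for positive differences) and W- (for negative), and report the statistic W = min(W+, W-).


Step 1: Drop any zero differences (none here) and take |d_i|.
|d| = [4, 7, 6, 7, 8, 3]
Step 2: Midrank |d_i| (ties get averaged ranks).
ranks: |4|->2, |7|->4.5, |6|->3, |7|->4.5, |8|->6, |3|->1
Step 3: Attach original signs; sum ranks with positive sign and with negative sign.
W+ = 2 + 3 + 1 = 6
W- = 4.5 + 4.5 + 6 = 15
(Check: W+ + W- = 21 should equal n(n+1)/2 = 21.)
Step 4: Test statistic W = min(W+, W-) = 6.
Step 5: Ties in |d|, so use the tie-corrected normal approximation.
        E[W] = n(n+1)/4 = 6*7/4 = 10.5.
        Tie groups: |d|=7 (t=2); sum(t^3 - t) = 6.
        Var[W] = n(n+1)(2n+1)/24 - sum(t^3-t)/48 = 546/24 - 6/48 = 22.625.
        z = (W - E[W]) / sqrt(Var[W]) = (6 - 10.5) / 4.7566 = -0.9461.
        Two-sided p = 2*Phi(z) = 0.344118.
Step 6: alpha = 0.05. fail to reject H0.

W+ = 6, W- = 15, W = min = 6, p = 0.344118, fail to reject H0.


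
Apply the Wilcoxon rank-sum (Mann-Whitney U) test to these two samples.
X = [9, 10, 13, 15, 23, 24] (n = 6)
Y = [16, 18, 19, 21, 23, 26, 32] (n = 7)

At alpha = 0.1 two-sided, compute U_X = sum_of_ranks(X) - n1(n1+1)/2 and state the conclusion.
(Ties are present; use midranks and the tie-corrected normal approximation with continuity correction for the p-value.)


Step 1: Combine and sort all 13 observations; assign midranks.
sorted (value, group): (9,X), (10,X), (13,X), (15,X), (16,Y), (18,Y), (19,Y), (21,Y), (23,X), (23,Y), (24,X), (26,Y), (32,Y)
ranks: 9->1, 10->2, 13->3, 15->4, 16->5, 18->6, 19->7, 21->8, 23->9.5, 23->9.5, 24->11, 26->12, 32->13
Step 2: Rank sum for X: R1 = 1 + 2 + 3 + 4 + 9.5 + 11 = 30.5.
Step 3: U_X = R1 - n1(n1+1)/2 = 30.5 - 6*7/2 = 30.5 - 21 = 9.5.
       U_Y = n1*n2 - U_X = 42 - 9.5 = 32.5.
Step 4: Ties are present, so use the tie-corrected normal approximation (with continuity correction) for the p-value.
Step 5: p-value = 0.115582; compare to alpha = 0.1. fail to reject H0.

U_X = 9.5, p = 0.115582, fail to reject H0 at alpha = 0.1.


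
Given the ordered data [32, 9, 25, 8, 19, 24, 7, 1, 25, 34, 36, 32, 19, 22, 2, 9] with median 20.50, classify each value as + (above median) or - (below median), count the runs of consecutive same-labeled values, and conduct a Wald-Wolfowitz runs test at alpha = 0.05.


Step 1: Compute median = 20.50; label A = above, B = below.
Labels in order: ABABBABBAAAABABB  (n_A = 8, n_B = 8)
Step 2: Count runs R = 10.
Step 3: Under H0 (random ordering), E[R] = 2*n_A*n_B/(n_A+n_B) + 1 = 2*8*8/16 + 1 = 9.0000.
        Var[R] = 2*n_A*n_B*(2*n_A*n_B - n_A - n_B) / ((n_A+n_B)^2 * (n_A+n_B-1)) = 14336/3840 = 3.7333.
        SD[R] = 1.9322.
Step 4: Continuity-corrected z = (R - 0.5 - E[R]) / SD[R] = (10 - 0.5 - 9.0000) / 1.9322 = 0.2588.
Step 5: Two-sided p-value via normal approximation = 2*(1 - Phi(|z|)) = 0.795809.
Step 6: alpha = 0.05. fail to reject H0.

R = 10, z = 0.2588, p = 0.795809, fail to reject H0.


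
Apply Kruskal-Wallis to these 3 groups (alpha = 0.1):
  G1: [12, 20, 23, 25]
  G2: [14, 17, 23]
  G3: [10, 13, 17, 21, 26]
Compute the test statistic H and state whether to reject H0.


Step 1: Combine all N = 12 observations and assign midranks.
sorted (value, group, rank): (10,G3,1), (12,G1,2), (13,G3,3), (14,G2,4), (17,G2,5.5), (17,G3,5.5), (20,G1,7), (21,G3,8), (23,G1,9.5), (23,G2,9.5), (25,G1,11), (26,G3,12)
Step 2: Sum ranks within each group.
R_1 = 29.5 (n_1 = 4)
R_2 = 19 (n_2 = 3)
R_3 = 29.5 (n_3 = 5)
Step 3: H = 12/(N(N+1)) * sum(R_i^2/n_i) - 3(N+1)
     = 12/(12*13) * (29.5^2/4 + 19^2/3 + 29.5^2/5) - 3*13
     = 0.076923 * 511.946 - 39
     = 0.380449.
Step 4: Ties present; correction factor C = 1 - 12/(12^3 - 12) = 0.993007. Corrected H = 0.380449 / 0.993007 = 0.383128.
Step 5: Under H0, H ~ chi^2(2); p-value = 0.825667.
Step 6: alpha = 0.1. fail to reject H0.

H = 0.3831, df = 2, p = 0.825667, fail to reject H0.


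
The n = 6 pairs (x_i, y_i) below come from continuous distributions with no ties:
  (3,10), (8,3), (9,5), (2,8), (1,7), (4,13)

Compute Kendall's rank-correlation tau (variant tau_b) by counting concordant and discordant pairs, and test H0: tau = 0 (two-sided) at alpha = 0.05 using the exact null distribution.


Step 1: Enumerate the 15 unordered pairs (i,j) with i<j and classify each by sign(x_j-x_i) * sign(y_j-y_i).
  (1,2):dx=+5,dy=-7->D; (1,3):dx=+6,dy=-5->D; (1,4):dx=-1,dy=-2->C; (1,5):dx=-2,dy=-3->C
  (1,6):dx=+1,dy=+3->C; (2,3):dx=+1,dy=+2->C; (2,4):dx=-6,dy=+5->D; (2,5):dx=-7,dy=+4->D
  (2,6):dx=-4,dy=+10->D; (3,4):dx=-7,dy=+3->D; (3,5):dx=-8,dy=+2->D; (3,6):dx=-5,dy=+8->D
  (4,5):dx=-1,dy=-1->C; (4,6):dx=+2,dy=+5->C; (5,6):dx=+3,dy=+6->C
Step 2: C = 7, D = 8, total pairs = 15.
Step 3: tau = (C - D)/(n(n-1)/2) = (7 - 8)/15 = -0.066667.
Step 4: Exact two-sided p-value (enumerate n! = 720 permutations of y under H0): p = 1.000000.
Step 5: alpha = 0.05. fail to reject H0.

tau_b = -0.0667 (C=7, D=8), p = 1.000000, fail to reject H0.


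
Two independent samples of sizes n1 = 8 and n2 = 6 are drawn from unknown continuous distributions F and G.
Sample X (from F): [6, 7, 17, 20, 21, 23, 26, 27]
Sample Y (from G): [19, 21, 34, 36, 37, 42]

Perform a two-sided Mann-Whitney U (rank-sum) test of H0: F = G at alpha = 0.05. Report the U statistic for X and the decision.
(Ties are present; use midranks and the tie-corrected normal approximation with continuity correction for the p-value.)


Step 1: Combine and sort all 14 observations; assign midranks.
sorted (value, group): (6,X), (7,X), (17,X), (19,Y), (20,X), (21,X), (21,Y), (23,X), (26,X), (27,X), (34,Y), (36,Y), (37,Y), (42,Y)
ranks: 6->1, 7->2, 17->3, 19->4, 20->5, 21->6.5, 21->6.5, 23->8, 26->9, 27->10, 34->11, 36->12, 37->13, 42->14
Step 2: Rank sum for X: R1 = 1 + 2 + 3 + 5 + 6.5 + 8 + 9 + 10 = 44.5.
Step 3: U_X = R1 - n1(n1+1)/2 = 44.5 - 8*9/2 = 44.5 - 36 = 8.5.
       U_Y = n1*n2 - U_X = 48 - 8.5 = 39.5.
Step 4: Ties are present, so use the tie-corrected normal approximation (with continuity correction) for the p-value.
Step 5: p-value = 0.052547; compare to alpha = 0.05. fail to reject H0.

U_X = 8.5, p = 0.052547, fail to reject H0 at alpha = 0.05.


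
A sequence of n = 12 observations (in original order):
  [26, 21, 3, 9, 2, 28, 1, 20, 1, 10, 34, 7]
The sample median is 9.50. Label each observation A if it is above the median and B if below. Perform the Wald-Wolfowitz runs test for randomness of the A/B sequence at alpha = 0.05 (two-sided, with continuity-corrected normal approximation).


Step 1: Compute median = 9.50; label A = above, B = below.
Labels in order: AABBBABABAAB  (n_A = 6, n_B = 6)
Step 2: Count runs R = 8.
Step 3: Under H0 (random ordering), E[R] = 2*n_A*n_B/(n_A+n_B) + 1 = 2*6*6/12 + 1 = 7.0000.
        Var[R] = 2*n_A*n_B*(2*n_A*n_B - n_A - n_B) / ((n_A+n_B)^2 * (n_A+n_B-1)) = 4320/1584 = 2.7273.
        SD[R] = 1.6514.
Step 4: Continuity-corrected z = (R - 0.5 - E[R]) / SD[R] = (8 - 0.5 - 7.0000) / 1.6514 = 0.3028.
Step 5: Two-sided p-value via normal approximation = 2*(1 - Phi(|z|)) = 0.762069.
Step 6: alpha = 0.05. fail to reject H0.

R = 8, z = 0.3028, p = 0.762069, fail to reject H0.


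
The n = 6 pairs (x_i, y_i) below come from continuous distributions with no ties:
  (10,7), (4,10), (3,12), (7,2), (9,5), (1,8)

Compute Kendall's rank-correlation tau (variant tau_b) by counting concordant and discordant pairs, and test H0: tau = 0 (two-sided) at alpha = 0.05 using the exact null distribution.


Step 1: Enumerate the 15 unordered pairs (i,j) with i<j and classify each by sign(x_j-x_i) * sign(y_j-y_i).
  (1,2):dx=-6,dy=+3->D; (1,3):dx=-7,dy=+5->D; (1,4):dx=-3,dy=-5->C; (1,5):dx=-1,dy=-2->C
  (1,6):dx=-9,dy=+1->D; (2,3):dx=-1,dy=+2->D; (2,4):dx=+3,dy=-8->D; (2,5):dx=+5,dy=-5->D
  (2,6):dx=-3,dy=-2->C; (3,4):dx=+4,dy=-10->D; (3,5):dx=+6,dy=-7->D; (3,6):dx=-2,dy=-4->C
  (4,5):dx=+2,dy=+3->C; (4,6):dx=-6,dy=+6->D; (5,6):dx=-8,dy=+3->D
Step 2: C = 5, D = 10, total pairs = 15.
Step 3: tau = (C - D)/(n(n-1)/2) = (5 - 10)/15 = -0.333333.
Step 4: Exact two-sided p-value (enumerate n! = 720 permutations of y under H0): p = 0.469444.
Step 5: alpha = 0.05. fail to reject H0.

tau_b = -0.3333 (C=5, D=10), p = 0.469444, fail to reject H0.


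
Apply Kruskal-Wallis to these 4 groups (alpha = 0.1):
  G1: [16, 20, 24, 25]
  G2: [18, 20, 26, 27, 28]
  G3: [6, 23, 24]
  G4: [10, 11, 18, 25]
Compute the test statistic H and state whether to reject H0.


Step 1: Combine all N = 16 observations and assign midranks.
sorted (value, group, rank): (6,G3,1), (10,G4,2), (11,G4,3), (16,G1,4), (18,G2,5.5), (18,G4,5.5), (20,G1,7.5), (20,G2,7.5), (23,G3,9), (24,G1,10.5), (24,G3,10.5), (25,G1,12.5), (25,G4,12.5), (26,G2,14), (27,G2,15), (28,G2,16)
Step 2: Sum ranks within each group.
R_1 = 34.5 (n_1 = 4)
R_2 = 58 (n_2 = 5)
R_3 = 20.5 (n_3 = 3)
R_4 = 23 (n_4 = 4)
Step 3: H = 12/(N(N+1)) * sum(R_i^2/n_i) - 3(N+1)
     = 12/(16*17) * (34.5^2/4 + 58^2/5 + 20.5^2/3 + 23^2/4) - 3*17
     = 0.044118 * 1242.7 - 51
     = 3.824816.
Step 4: Ties present; correction factor C = 1 - 24/(16^3 - 16) = 0.994118. Corrected H = 3.824816 / 0.994118 = 3.847448.
Step 5: Under H0, H ~ chi^2(3); p-value = 0.278415.
Step 6: alpha = 0.1. fail to reject H0.

H = 3.8474, df = 3, p = 0.278415, fail to reject H0.


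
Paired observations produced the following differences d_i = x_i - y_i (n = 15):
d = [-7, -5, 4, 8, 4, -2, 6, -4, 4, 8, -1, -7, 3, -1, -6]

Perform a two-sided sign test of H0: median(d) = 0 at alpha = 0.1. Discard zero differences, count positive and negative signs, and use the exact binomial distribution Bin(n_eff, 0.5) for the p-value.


Step 1: Discard zero differences. Original n = 15; n_eff = number of nonzero differences = 15.
Nonzero differences (with sign): -7, -5, +4, +8, +4, -2, +6, -4, +4, +8, -1, -7, +3, -1, -6
Step 2: Count signs: positive = 7, negative = 8.
Step 3: Under H0: P(positive) = 0.5, so the number of positives S ~ Bin(15, 0.5).
Step 4: Two-sided exact p-value = sum of Bin(15,0.5) probabilities at or below the observed probability = 1.000000.
Step 5: alpha = 0.1. fail to reject H0.

n_eff = 15, pos = 7, neg = 8, p = 1.000000, fail to reject H0.


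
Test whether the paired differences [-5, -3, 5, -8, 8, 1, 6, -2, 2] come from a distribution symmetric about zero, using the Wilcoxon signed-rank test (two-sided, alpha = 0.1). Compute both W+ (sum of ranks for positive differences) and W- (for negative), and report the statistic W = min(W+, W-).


Step 1: Drop any zero differences (none here) and take |d_i|.
|d| = [5, 3, 5, 8, 8, 1, 6, 2, 2]
Step 2: Midrank |d_i| (ties get averaged ranks).
ranks: |5|->5.5, |3|->4, |5|->5.5, |8|->8.5, |8|->8.5, |1|->1, |6|->7, |2|->2.5, |2|->2.5
Step 3: Attach original signs; sum ranks with positive sign and with negative sign.
W+ = 5.5 + 8.5 + 1 + 7 + 2.5 = 24.5
W- = 5.5 + 4 + 8.5 + 2.5 = 20.5
(Check: W+ + W- = 45 should equal n(n+1)/2 = 45.)
Step 4: Test statistic W = min(W+, W-) = 20.5.
Step 5: Ties in |d|, so use the tie-corrected normal approximation.
        E[W] = n(n+1)/4 = 9*10/4 = 22.5.
        Tie groups: |d|=2 (t=2), |d|=5 (t=2), |d|=8 (t=2); sum(t^3 - t) = 18.
        Var[W] = n(n+1)(2n+1)/24 - sum(t^3-t)/48 = 1710/24 - 18/48 = 70.875.
        z = (W - E[W]) / sqrt(Var[W]) = (20.5 - 22.5) / 8.4187 = -0.2376.
        Two-sided p = 2*Phi(z) = 0.812218.
Step 6: alpha = 0.1. fail to reject H0.

W+ = 24.5, W- = 20.5, W = min = 20.5, p = 0.812218, fail to reject H0.


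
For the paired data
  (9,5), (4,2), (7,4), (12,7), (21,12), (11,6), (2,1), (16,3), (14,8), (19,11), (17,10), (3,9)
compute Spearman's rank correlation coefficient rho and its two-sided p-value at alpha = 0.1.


Step 1: Rank x and y separately (midranks; no ties here).
rank(x): 9->5, 4->3, 7->4, 12->7, 21->12, 11->6, 2->1, 16->9, 14->8, 19->11, 17->10, 3->2
rank(y): 5->5, 2->2, 4->4, 7->7, 12->12, 6->6, 1->1, 3->3, 8->8, 11->11, 10->10, 9->9
Step 2: d_i = R_x(i) - R_y(i); compute d_i^2.
  (5-5)^2=0, (3-2)^2=1, (4-4)^2=0, (7-7)^2=0, (12-12)^2=0, (6-6)^2=0, (1-1)^2=0, (9-3)^2=36, (8-8)^2=0, (11-11)^2=0, (10-10)^2=0, (2-9)^2=49
sum(d^2) = 86.
Step 3: rho = 1 - 6*86 / (12*(12^2 - 1)) = 1 - 516/1716 = 0.699301.
Step 4: Under H0, t = rho * sqrt((n-2)/(1-rho^2)) = 3.0936 ~ t(10).
Step 5: Two-sided p-value from the t-distribution with 10 df = 0.011374.
Step 6: alpha = 0.1. reject H0.

rho = 0.6993, p = 0.011374, reject H0 at alpha = 0.1.


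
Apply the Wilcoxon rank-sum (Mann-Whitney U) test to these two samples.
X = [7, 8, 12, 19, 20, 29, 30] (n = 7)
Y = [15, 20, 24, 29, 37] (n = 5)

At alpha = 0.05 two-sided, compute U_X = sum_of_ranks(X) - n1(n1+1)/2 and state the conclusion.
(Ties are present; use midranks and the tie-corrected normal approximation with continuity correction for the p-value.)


Step 1: Combine and sort all 12 observations; assign midranks.
sorted (value, group): (7,X), (8,X), (12,X), (15,Y), (19,X), (20,X), (20,Y), (24,Y), (29,X), (29,Y), (30,X), (37,Y)
ranks: 7->1, 8->2, 12->3, 15->4, 19->5, 20->6.5, 20->6.5, 24->8, 29->9.5, 29->9.5, 30->11, 37->12
Step 2: Rank sum for X: R1 = 1 + 2 + 3 + 5 + 6.5 + 9.5 + 11 = 38.
Step 3: U_X = R1 - n1(n1+1)/2 = 38 - 7*8/2 = 38 - 28 = 10.
       U_Y = n1*n2 - U_X = 35 - 10 = 25.
Step 4: Ties are present, so use the tie-corrected normal approximation (with continuity correction) for the p-value.
Step 5: p-value = 0.253956; compare to alpha = 0.05. fail to reject H0.

U_X = 10, p = 0.253956, fail to reject H0 at alpha = 0.05.


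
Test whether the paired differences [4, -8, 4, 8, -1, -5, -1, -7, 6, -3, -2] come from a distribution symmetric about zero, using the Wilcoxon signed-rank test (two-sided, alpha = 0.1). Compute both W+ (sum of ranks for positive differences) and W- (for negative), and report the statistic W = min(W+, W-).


Step 1: Drop any zero differences (none here) and take |d_i|.
|d| = [4, 8, 4, 8, 1, 5, 1, 7, 6, 3, 2]
Step 2: Midrank |d_i| (ties get averaged ranks).
ranks: |4|->5.5, |8|->10.5, |4|->5.5, |8|->10.5, |1|->1.5, |5|->7, |1|->1.5, |7|->9, |6|->8, |3|->4, |2|->3
Step 3: Attach original signs; sum ranks with positive sign and with negative sign.
W+ = 5.5 + 5.5 + 10.5 + 8 = 29.5
W- = 10.5 + 1.5 + 7 + 1.5 + 9 + 4 + 3 = 36.5
(Check: W+ + W- = 66 should equal n(n+1)/2 = 66.)
Step 4: Test statistic W = min(W+, W-) = 29.5.
Step 5: Ties in |d|, so use the tie-corrected normal approximation.
        E[W] = n(n+1)/4 = 11*12/4 = 33.
        Tie groups: |d|=1 (t=2), |d|=4 (t=2), |d|=8 (t=2); sum(t^3 - t) = 18.
        Var[W] = n(n+1)(2n+1)/24 - sum(t^3-t)/48 = 3036/24 - 18/48 = 126.125.
        z = (W - E[W]) / sqrt(Var[W]) = (29.5 - 33) / 11.2305 = -0.3117.
        Two-sided p = 2*Phi(z) = 0.755306.
Step 6: alpha = 0.1. fail to reject H0.

W+ = 29.5, W- = 36.5, W = min = 29.5, p = 0.755306, fail to reject H0.


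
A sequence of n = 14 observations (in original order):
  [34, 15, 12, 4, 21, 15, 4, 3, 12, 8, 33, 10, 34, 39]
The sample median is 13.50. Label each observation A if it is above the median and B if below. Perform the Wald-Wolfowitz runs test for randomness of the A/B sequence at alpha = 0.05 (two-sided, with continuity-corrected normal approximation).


Step 1: Compute median = 13.50; label A = above, B = below.
Labels in order: AABBAABBBBABAA  (n_A = 7, n_B = 7)
Step 2: Count runs R = 7.
Step 3: Under H0 (random ordering), E[R] = 2*n_A*n_B/(n_A+n_B) + 1 = 2*7*7/14 + 1 = 8.0000.
        Var[R] = 2*n_A*n_B*(2*n_A*n_B - n_A - n_B) / ((n_A+n_B)^2 * (n_A+n_B-1)) = 8232/2548 = 3.2308.
        SD[R] = 1.7974.
Step 4: Continuity-corrected z = (R + 0.5 - E[R]) / SD[R] = (7 + 0.5 - 8.0000) / 1.7974 = -0.2782.
Step 5: Two-sided p-value via normal approximation = 2*(1 - Phi(|z|)) = 0.780879.
Step 6: alpha = 0.05. fail to reject H0.

R = 7, z = -0.2782, p = 0.780879, fail to reject H0.


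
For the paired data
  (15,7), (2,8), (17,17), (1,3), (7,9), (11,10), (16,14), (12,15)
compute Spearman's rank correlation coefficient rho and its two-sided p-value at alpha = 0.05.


Step 1: Rank x and y separately (midranks; no ties here).
rank(x): 15->6, 2->2, 17->8, 1->1, 7->3, 11->4, 16->7, 12->5
rank(y): 7->2, 8->3, 17->8, 3->1, 9->4, 10->5, 14->6, 15->7
Step 2: d_i = R_x(i) - R_y(i); compute d_i^2.
  (6-2)^2=16, (2-3)^2=1, (8-8)^2=0, (1-1)^2=0, (3-4)^2=1, (4-5)^2=1, (7-6)^2=1, (5-7)^2=4
sum(d^2) = 24.
Step 3: rho = 1 - 6*24 / (8*(8^2 - 1)) = 1 - 144/504 = 0.714286.
Step 4: Under H0, t = rho * sqrt((n-2)/(1-rho^2)) = 2.5000 ~ t(6).
Step 5: Two-sided p-value from the t-distribution with 6 df = 0.046528.
Step 6: alpha = 0.05. reject H0.

rho = 0.7143, p = 0.046528, reject H0 at alpha = 0.05.


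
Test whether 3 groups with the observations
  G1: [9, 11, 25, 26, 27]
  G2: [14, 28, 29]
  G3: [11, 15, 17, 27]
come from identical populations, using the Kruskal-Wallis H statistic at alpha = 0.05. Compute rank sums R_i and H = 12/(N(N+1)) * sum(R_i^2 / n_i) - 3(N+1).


Step 1: Combine all N = 12 observations and assign midranks.
sorted (value, group, rank): (9,G1,1), (11,G1,2.5), (11,G3,2.5), (14,G2,4), (15,G3,5), (17,G3,6), (25,G1,7), (26,G1,8), (27,G1,9.5), (27,G3,9.5), (28,G2,11), (29,G2,12)
Step 2: Sum ranks within each group.
R_1 = 28 (n_1 = 5)
R_2 = 27 (n_2 = 3)
R_3 = 23 (n_3 = 4)
Step 3: H = 12/(N(N+1)) * sum(R_i^2/n_i) - 3(N+1)
     = 12/(12*13) * (28^2/5 + 27^2/3 + 23^2/4) - 3*13
     = 0.076923 * 532.05 - 39
     = 1.926923.
Step 4: Ties present; correction factor C = 1 - 12/(12^3 - 12) = 0.993007. Corrected H = 1.926923 / 0.993007 = 1.940493.
Step 5: Under H0, H ~ chi^2(2); p-value = 0.378990.
Step 6: alpha = 0.05. fail to reject H0.

H = 1.9405, df = 2, p = 0.378990, fail to reject H0.


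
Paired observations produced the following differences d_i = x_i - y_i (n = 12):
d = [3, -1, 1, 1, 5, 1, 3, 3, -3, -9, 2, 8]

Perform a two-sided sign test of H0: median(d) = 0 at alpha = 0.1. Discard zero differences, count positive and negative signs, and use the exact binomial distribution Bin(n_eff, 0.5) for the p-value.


Step 1: Discard zero differences. Original n = 12; n_eff = number of nonzero differences = 12.
Nonzero differences (with sign): +3, -1, +1, +1, +5, +1, +3, +3, -3, -9, +2, +8
Step 2: Count signs: positive = 9, negative = 3.
Step 3: Under H0: P(positive) = 0.5, so the number of positives S ~ Bin(12, 0.5).
Step 4: Two-sided exact p-value = sum of Bin(12,0.5) probabilities at or below the observed probability = 0.145996.
Step 5: alpha = 0.1. fail to reject H0.

n_eff = 12, pos = 9, neg = 3, p = 0.145996, fail to reject H0.


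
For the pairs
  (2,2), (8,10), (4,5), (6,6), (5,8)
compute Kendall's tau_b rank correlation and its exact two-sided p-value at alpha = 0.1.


Step 1: Enumerate the 10 unordered pairs (i,j) with i<j and classify each by sign(x_j-x_i) * sign(y_j-y_i).
  (1,2):dx=+6,dy=+8->C; (1,3):dx=+2,dy=+3->C; (1,4):dx=+4,dy=+4->C; (1,5):dx=+3,dy=+6->C
  (2,3):dx=-4,dy=-5->C; (2,4):dx=-2,dy=-4->C; (2,5):dx=-3,dy=-2->C; (3,4):dx=+2,dy=+1->C
  (3,5):dx=+1,dy=+3->C; (4,5):dx=-1,dy=+2->D
Step 2: C = 9, D = 1, total pairs = 10.
Step 3: tau = (C - D)/(n(n-1)/2) = (9 - 1)/10 = 0.800000.
Step 4: Exact two-sided p-value (enumerate n! = 120 permutations of y under H0): p = 0.083333.
Step 5: alpha = 0.1. reject H0.

tau_b = 0.8000 (C=9, D=1), p = 0.083333, reject H0.


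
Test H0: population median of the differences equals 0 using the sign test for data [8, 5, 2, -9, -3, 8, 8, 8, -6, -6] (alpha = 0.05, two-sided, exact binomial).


Step 1: Discard zero differences. Original n = 10; n_eff = number of nonzero differences = 10.
Nonzero differences (with sign): +8, +5, +2, -9, -3, +8, +8, +8, -6, -6
Step 2: Count signs: positive = 6, negative = 4.
Step 3: Under H0: P(positive) = 0.5, so the number of positives S ~ Bin(10, 0.5).
Step 4: Two-sided exact p-value = sum of Bin(10,0.5) probabilities at or below the observed probability = 0.753906.
Step 5: alpha = 0.05. fail to reject H0.

n_eff = 10, pos = 6, neg = 4, p = 0.753906, fail to reject H0.
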